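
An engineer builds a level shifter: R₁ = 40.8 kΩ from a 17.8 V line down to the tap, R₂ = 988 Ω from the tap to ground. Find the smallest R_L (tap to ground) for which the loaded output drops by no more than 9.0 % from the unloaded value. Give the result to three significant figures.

R_L(min) ≈ 9.75 kΩ

Output resistance R_th = R₁‖R₂ = (40800 × 988)/41790 = 964.6 Ω.
The fractional drop is R_th/(R_th + R_L); requiring this ≤ 0.0900 gives R_L ≥ R_th(1/0.0900 − 1) = 964.6 × 10.11 = 9.75 kΩ.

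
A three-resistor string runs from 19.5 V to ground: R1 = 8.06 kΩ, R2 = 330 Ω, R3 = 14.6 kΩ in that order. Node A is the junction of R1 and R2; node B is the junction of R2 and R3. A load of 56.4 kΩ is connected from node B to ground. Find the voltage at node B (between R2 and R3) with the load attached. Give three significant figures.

At node B, R3 is in parallel with the load: R3‖R_L = 11600 Ω.
Below node A the resistance is R2 + (R3‖R_L) = 11930 Ω, so V_A = 19.5 × 11930/19990 = 11.64 V.
Then V_B = V_A × (R3‖R_L)/(R2 + R3‖R_L) = 11.64 × 11600/11930 = 11.3 V.

V ≈ 11.3 V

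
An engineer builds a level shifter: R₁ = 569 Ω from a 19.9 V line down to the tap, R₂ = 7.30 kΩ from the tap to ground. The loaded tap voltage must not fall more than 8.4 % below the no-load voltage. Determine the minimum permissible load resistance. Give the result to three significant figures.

Output resistance R_th = R₁‖R₂ = (569 × 7300)/7869 = 527.9 Ω.
The fractional drop is R_th/(R_th + R_L); requiring this ≤ 0.0840 gives R_L ≥ R_th(1/0.0840 − 1) = 527.9 × 10.90 = 5.76 kΩ.

R_L(min) ≈ 5.76 kΩ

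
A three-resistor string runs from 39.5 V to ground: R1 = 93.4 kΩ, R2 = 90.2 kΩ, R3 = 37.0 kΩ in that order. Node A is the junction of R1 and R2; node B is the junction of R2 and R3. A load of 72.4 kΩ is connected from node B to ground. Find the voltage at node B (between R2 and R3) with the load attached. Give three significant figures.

At node B, R3 is in parallel with the load: R3‖R_L = 24.49 kΩ.
Below node A the resistance is R2 + (R3‖R_L) = 114.7 kΩ, so V_A = 39.5 × 114.7/208.1 = 21.77 V.
Then V_B = V_A × (R3‖R_L)/(R2 + R3‖R_L) = 21.77 × 24.49/114.7 = 4.65 V.

V ≈ 4.65 V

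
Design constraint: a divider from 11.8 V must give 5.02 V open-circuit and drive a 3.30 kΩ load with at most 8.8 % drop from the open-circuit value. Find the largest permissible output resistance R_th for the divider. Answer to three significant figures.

Loading drop = R_th/(R_th + R_L) ≤ 0.0880, so R_th ≤ R_L · ε/(1−ε) = 3.30 kΩ × 0.0880/0.9120 = 318 Ω.
(Any R1, R2 with R2/(R1+R2) = 0.425 and R1‖R2 ≤ 318 Ω will meet the spec.)

R_th ≤ 318 Ω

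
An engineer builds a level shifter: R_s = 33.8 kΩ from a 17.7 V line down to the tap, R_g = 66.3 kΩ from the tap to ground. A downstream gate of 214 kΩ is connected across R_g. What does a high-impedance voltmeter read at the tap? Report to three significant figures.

The load sits in parallel with R_g: R_g‖R_L = (66.3 × 214) / (66.3 + 214) = 50.62 kΩ.
V_out = 17.7 × 50.62 / (33.8 + 50.62) = 17.7 × 50.62/84.42 = 10.6 V.
(Unloaded it would have been 11.7 V.)

V_out ≈ 10.6 V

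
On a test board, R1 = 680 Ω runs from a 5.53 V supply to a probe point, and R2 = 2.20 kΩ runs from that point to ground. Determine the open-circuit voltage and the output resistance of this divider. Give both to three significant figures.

V_th = 4.22 V, R_th = 519 Ω

V_th is the open-circuit tap voltage: 5.53 × 2200/(680 + 2200) = 4.22 V.
With the supply zeroed, R1 and R2 appear in parallel from the tap: R_th = R1‖R2 = (680 × 2200)/2880 = 519 Ω.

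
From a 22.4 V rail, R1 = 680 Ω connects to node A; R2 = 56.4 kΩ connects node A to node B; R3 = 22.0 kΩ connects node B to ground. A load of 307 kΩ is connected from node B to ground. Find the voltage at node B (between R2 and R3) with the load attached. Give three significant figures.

V ≈ 5.93 V

At node B, R3 is in parallel with the load: R3‖R_L = 20530 Ω.
Below node A the resistance is R2 + (R3‖R_L) = 76930 Ω, so V_A = 22.4 × 76930/77610 = 22.20 V.
Then V_B = V_A × (R3‖R_L)/(R2 + R3‖R_L) = 22.20 × 20530/76930 = 5.93 V.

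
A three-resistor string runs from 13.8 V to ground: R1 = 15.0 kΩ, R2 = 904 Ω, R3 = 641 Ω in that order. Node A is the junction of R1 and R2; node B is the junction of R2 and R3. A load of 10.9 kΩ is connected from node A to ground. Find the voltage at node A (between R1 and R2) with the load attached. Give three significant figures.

Below node A the series string R2+R3 = 1545 Ω sits in parallel with the 10900 Ω load: 1353 Ω.
V_A = 13.8 × 1353/(15000 + 1353) = 1.14 V.

V ≈ 1.14 V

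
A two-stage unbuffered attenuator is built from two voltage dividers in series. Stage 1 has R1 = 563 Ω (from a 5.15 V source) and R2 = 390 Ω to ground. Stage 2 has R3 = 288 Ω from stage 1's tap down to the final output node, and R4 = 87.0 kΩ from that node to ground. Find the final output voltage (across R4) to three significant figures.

V_out ≈ 2.10 V

Stage 2 presents R3+R4 = 87290 Ω as a load on stage 1's tap.
Stage 1's lower leg becomes R2‖(R3+R4) = 388.3 Ω, so V_mid = 5.15 × 388.3/951.3 = 2.102 V.
Stage 2 is itself unloaded: V_out = V_mid × R4/(R3+R4) = 2.102 × 87000/87290 = 2.10 V.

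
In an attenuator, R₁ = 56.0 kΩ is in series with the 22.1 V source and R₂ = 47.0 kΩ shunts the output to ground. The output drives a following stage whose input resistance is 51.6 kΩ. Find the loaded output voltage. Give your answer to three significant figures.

The load sits in parallel with R₂: R₂‖R_L = (47.0 × 51.6) / (47.0 + 51.6) = 24.60 kΩ.
V_out = 22.1 × 24.60 / (56.0 + 24.60) = 22.1 × 24.60/80.60 = 6.74 V.
(Unloaded it would have been 10.1 V.)

V_out ≈ 6.74 V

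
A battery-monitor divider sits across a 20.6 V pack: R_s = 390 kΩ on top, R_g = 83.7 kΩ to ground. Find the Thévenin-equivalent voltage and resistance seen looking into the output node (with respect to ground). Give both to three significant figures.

V_th = 3.64 V, R_th = 68.9 kΩ

V_th is the open-circuit tap voltage: 20.6 × 83.7/(390 + 83.7) = 3.64 V.
With the supply zeroed, R_s and R_g appear in parallel from the tap: R_th = R_s‖R_g = (390 × 83.7)/473.7 = 68.9 kΩ.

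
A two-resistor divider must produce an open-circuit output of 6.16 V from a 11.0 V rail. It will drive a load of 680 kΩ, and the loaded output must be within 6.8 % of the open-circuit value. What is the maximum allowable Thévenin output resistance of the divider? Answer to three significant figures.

R_th ≤ 49.6 kΩ

Loading drop = R_th/(R_th + R_L) ≤ 0.0680, so R_th ≤ R_L · ε/(1−ε) = 680 kΩ × 0.0680/0.9320 = 49.6 kΩ.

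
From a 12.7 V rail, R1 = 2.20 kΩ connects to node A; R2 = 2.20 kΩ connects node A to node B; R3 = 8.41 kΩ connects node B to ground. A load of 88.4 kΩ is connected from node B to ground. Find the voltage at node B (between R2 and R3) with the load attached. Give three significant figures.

At node B, R3 is in parallel with the load: R3‖R_L = 7.679 kΩ.
Below node A the resistance is R2 + (R3‖R_L) = 9.879 kΩ, so V_A = 12.7 × 9.879/12.08 = 10.39 V.
Then V_B = V_A × (R3‖R_L)/(R2 + R3‖R_L) = 10.39 × 7.679/9.879 = 8.07 V.

V ≈ 8.07 V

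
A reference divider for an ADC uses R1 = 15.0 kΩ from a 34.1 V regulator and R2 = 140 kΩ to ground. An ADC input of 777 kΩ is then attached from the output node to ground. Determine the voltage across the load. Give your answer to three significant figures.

The load sits in parallel with R2: R2‖R_L = (140 × 777) / (140 + 777) = 118.6 kΩ.
V_out = 34.1 × 118.6 / (15.0 + 118.6) = 34.1 × 118.6/133.6 = 30.3 V.
(Unloaded it would have been 30.8 V.)

V_out ≈ 30.3 V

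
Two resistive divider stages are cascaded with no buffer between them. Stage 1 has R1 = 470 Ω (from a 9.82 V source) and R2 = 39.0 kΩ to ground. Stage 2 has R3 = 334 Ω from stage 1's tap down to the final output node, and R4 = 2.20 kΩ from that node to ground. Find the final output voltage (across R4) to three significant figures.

V_out ≈ 7.12 V

Stage 2 presents R3+R4 = 2534 Ω as a load on stage 1's tap.
Stage 1's lower leg becomes R2‖(R3+R4) = 2379 Ω, so V_mid = 9.82 × 2379/2849 = 8.200 V.
Stage 2 is itself unloaded: V_out = V_mid × R4/(R3+R4) = 8.200 × 2200/2534 = 7.12 V.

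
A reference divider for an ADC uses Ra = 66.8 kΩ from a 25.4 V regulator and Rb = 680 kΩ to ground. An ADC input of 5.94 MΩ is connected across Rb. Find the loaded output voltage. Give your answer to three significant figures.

The load sits in parallel with Rb: Rb‖R_L = (680 × 5940) / (680 + 5940) = 610.2 kΩ.
V_out = 25.4 × 610.2 / (66.8 + 610.2) = 25.4 × 610.2/677.0 = 22.9 V.

V_out ≈ 22.9 V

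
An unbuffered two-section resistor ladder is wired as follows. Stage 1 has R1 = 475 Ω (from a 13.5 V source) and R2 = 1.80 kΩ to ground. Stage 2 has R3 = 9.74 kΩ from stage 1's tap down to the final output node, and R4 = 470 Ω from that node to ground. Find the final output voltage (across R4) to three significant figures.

V_out ≈ 0.474 V

Stage 2 presents R3+R4 = 10210 Ω as a load on stage 1's tap.
Stage 1's lower leg becomes R2‖(R3+R4) = 1530 Ω, so V_mid = 13.5 × 1530/2005 = 10.30 V.
Stage 2 is itself unloaded: V_out = V_mid × R4/(R3+R4) = 10.30 × 470/10210 = 0.474 V.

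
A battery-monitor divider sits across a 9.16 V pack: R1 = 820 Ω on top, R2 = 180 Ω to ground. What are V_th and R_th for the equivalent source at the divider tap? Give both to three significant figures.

V_th = 1.65 V, R_th = 148 Ω

V_th is the open-circuit tap voltage: 9.16 × 180/(820 + 180) = 1.65 V.
With the supply zeroed, R1 and R2 appear in parallel from the tap: R_th = R1‖R2 = (820 × 180)/1000 = 148 Ω.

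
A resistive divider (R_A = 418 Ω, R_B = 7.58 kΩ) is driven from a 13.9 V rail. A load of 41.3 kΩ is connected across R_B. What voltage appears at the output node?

The load sits in parallel with R_B: R_B‖R_L = (7580 × 41300) / (7580 + 41300) = 6405 Ω.
V_out = 13.9 × 6405 / (418 + 6405) = 13.9 × 6405/6823 = 13.0 V.

V_out ≈ 13.0 V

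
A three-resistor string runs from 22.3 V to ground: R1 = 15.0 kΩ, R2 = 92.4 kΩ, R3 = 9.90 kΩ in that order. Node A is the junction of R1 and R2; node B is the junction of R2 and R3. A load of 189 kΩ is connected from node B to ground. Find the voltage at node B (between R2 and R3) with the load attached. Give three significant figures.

V ≈ 1.80 V

At node B, R3 is in parallel with the load: R3‖R_L = 9.407 kΩ.
Below node A the resistance is R2 + (R3‖R_L) = 101.8 kΩ, so V_A = 22.3 × 101.8/116.8 = 19.44 V.
Then V_B = V_A × (R3‖R_L)/(R2 + R3‖R_L) = 19.44 × 9.407/101.8 = 1.80 V.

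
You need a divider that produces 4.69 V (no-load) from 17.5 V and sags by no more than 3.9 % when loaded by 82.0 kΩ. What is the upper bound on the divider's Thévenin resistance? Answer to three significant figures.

Loading drop = R_th/(R_th + R_L) ≤ 0.0390, so R_th ≤ R_L · ε/(1−ε) = 82.0 kΩ × 0.0390/0.9610 = 3.33 kΩ.

R_th ≤ 3.33 kΩ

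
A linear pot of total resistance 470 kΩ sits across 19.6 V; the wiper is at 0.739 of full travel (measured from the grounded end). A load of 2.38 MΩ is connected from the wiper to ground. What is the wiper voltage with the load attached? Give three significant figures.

V ≈ 14.0 V

The wiper splits the pot into (1−α)R = 122.7 kΩ above and αR = 347.3 kΩ below.
Lower section ‖ load = 303.1 kΩ.
V_wiper = 19.6 × 303.1/(122.7 + 303.1) = 14.0 V.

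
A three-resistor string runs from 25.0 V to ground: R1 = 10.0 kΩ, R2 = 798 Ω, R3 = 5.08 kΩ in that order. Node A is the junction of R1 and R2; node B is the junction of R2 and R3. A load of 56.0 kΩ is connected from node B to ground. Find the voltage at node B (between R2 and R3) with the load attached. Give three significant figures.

V ≈ 7.53 V

At node B, R3 is in parallel with the load: R3‖R_L = 4657 Ω.
Below node A the resistance is R2 + (R3‖R_L) = 5455 Ω, so V_A = 25.0 × 5455/15460 = 8.825 V.
Then V_B = V_A × (R3‖R_L)/(R2 + R3‖R_L) = 8.825 × 4657/5455 = 7.53 V.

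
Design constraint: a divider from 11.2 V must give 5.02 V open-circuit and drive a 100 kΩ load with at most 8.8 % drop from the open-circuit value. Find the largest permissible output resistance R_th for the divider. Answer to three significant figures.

R_th ≤ 9.65 kΩ

Loading drop = R_th/(R_th + R_L) ≤ 0.0880, so R_th ≤ R_L · ε/(1−ε) = 100 kΩ × 0.0880/0.9120 = 9.65 kΩ.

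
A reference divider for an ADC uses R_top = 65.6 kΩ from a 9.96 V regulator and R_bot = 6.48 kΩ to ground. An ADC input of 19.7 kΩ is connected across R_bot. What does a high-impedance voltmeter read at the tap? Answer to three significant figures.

V_out ≈ 0.689 V

The load sits in parallel with R_bot: R_bot‖R_L = (6.48 × 19.7) / (6.48 + 19.7) = 4.876 kΩ.
V_out = 9.96 × 4.876 / (65.6 + 4.876) = 9.96 × 4.876/70.48 = 0.689 V.
(Unloaded it would have been 0.895 V.)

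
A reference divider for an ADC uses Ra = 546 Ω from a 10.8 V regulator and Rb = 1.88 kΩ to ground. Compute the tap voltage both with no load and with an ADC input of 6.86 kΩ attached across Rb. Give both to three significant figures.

Open-circuit: V = 10.8 × 1880/(546 + 1880) = 8.37 V.
With the load, Rb becomes Rb‖R_L = 1476 Ω, so V = 10.8 × 1476/2022 = 7.88 V.

Unloaded: 8.37 V; loaded: 7.88 V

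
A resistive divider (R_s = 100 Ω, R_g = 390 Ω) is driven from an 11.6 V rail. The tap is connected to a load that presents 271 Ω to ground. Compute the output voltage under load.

V_out ≈ 7.14 V

The load sits in parallel with R_g: R_g‖R_L = (390 × 271) / (390 + 271) = 159.9 Ω.
V_out = 11.6 × 159.9 / (100 + 159.9) = 11.6 × 159.9/259.9 = 7.14 V.
(Unloaded it would have been 9.23 V.)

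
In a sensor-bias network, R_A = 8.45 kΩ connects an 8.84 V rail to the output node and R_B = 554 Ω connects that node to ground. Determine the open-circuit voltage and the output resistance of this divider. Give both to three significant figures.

V_th is the open-circuit tap voltage: 8.84 × 554/(8450 + 554) = 0.544 V.
With the supply zeroed, R_A and R_B appear in parallel from the tap: R_th = R_A‖R_B = (8450 × 554)/9004 = 520 Ω.

V_th = 0.544 V, R_th = 520 Ω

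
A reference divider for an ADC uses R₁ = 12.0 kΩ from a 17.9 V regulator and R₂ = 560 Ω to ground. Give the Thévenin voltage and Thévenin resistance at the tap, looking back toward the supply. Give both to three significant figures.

V_th is the open-circuit tap voltage: 17.9 × 560/(12000 + 560) = 0.798 V.
With the supply zeroed, R₁ and R₂ appear in parallel from the tap: R_th = R₁‖R₂ = (12000 × 560)/12560 = 535 Ω.

V_th = 0.798 V, R_th = 535 Ω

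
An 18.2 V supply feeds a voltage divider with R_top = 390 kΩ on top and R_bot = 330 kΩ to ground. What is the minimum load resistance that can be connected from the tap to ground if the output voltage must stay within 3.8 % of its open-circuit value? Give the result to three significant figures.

Output resistance R_th = R_top‖R_bot = (390 × 330)/720.0 = 178.8 kΩ.
The fractional drop is R_th/(R_th + R_L); requiring this ≤ 0.0380 gives R_L ≥ R_th(1/0.0380 − 1) = 178.8 × 25.32 = 4.53 MΩ.

R_L(min) ≈ 4.53 MΩ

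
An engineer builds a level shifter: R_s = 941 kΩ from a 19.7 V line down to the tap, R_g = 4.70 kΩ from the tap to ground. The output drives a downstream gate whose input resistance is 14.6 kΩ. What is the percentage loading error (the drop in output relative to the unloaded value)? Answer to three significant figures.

24.3 %

Unloaded V = 19.7 × 4.70/945.7 = 0.09791 V.
Loaded: R_g‖R_L = 3.555 kΩ, giving V = 19.7 × 3.555/944.6 = 0.07415 V.
Drop = (0.09791 − 0.07415) / 0.09791 = 24.3 %.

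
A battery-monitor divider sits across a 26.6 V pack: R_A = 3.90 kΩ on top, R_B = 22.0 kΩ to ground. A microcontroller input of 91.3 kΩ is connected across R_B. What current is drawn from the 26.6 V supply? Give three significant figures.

R_B‖R_L = 17.73 kΩ, so the source sees R_A + R_B‖R_L = 21.63 kΩ.
I = 26.6 V / 21.63 kΩ = 1.23 mA.

I ≈ 1.23 mA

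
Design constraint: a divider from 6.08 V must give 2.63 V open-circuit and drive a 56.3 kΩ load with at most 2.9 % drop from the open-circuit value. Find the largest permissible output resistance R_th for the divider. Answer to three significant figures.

R_th ≤ 1.68 kΩ

Loading drop = R_th/(R_th + R_L) ≤ 0.0290, so R_th ≤ R_L · ε/(1−ε) = 56.3 kΩ × 0.0290/0.9710 = 1.68 kΩ.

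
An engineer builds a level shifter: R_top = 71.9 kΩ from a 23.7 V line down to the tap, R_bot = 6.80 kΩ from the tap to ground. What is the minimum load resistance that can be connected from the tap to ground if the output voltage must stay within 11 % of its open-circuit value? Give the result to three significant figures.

R_L(min) ≈ 50.3 kΩ

Output resistance R_th = R_top‖R_bot = (71.9 × 6.80)/78.70 = 6.212 kΩ.
The fractional drop is R_th/(R_th + R_L); requiring this ≤ 0.110 gives R_L ≥ R_th(1/0.110 − 1) = 6.212 × 8.091 = 50.3 kΩ.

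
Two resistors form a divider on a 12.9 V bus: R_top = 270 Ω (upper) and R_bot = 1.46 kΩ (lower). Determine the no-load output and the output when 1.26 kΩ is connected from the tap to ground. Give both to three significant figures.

Unloaded: 10.9 V; loaded: 9.22 V

Open-circuit: V = 12.9 × 1460/(270 + 1460) = 10.9 V.
With the load, R_bot becomes R_bot‖R_L = 676.3 Ω, so V = 12.9 × 676.3/946.3 = 9.22 V.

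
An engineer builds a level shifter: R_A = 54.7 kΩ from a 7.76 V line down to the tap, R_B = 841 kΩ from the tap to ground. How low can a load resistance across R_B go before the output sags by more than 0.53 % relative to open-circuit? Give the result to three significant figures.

Output resistance R_th = R_A‖R_B = (54.7 × 841)/895.7 = 51.36 kΩ.
The fractional drop is R_th/(R_th + R_L); requiring this ≤ 0.00530 gives R_L ≥ R_th(1/0.00530 − 1) = 51.36 × 187.7 = 9.64 MΩ.

R_L(min) ≈ 9.64 MΩ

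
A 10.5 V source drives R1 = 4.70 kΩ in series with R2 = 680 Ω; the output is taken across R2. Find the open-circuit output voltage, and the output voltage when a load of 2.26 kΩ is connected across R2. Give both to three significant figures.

Open-circuit: V = 10.5 × 680/(4700 + 680) = 1.33 V.
With the load, R2 becomes R2‖R_L = 522.7 Ω, so V = 10.5 × 522.7/5223 = 1.05 V.

Unloaded: 1.33 V; loaded: 1.05 V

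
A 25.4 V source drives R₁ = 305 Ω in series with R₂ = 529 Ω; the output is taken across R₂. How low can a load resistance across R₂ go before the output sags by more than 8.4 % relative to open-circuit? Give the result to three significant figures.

Output resistance R_th = R₁‖R₂ = (305 × 529)/834.0 = 193.5 Ω.
The fractional drop is R_th/(R_th + R_L); requiring this ≤ 0.0840 gives R_L ≥ R_th(1/0.0840 − 1) = 193.5 × 10.90 = 2.11 kΩ.

R_L(min) ≈ 2.11 kΩ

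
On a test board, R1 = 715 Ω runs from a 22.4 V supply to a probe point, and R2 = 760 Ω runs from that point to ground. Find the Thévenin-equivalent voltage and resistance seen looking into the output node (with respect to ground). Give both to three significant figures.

V_th = 11.5 V, R_th = 368 Ω

V_th is the open-circuit tap voltage: 22.4 × 760/(715 + 760) = 11.5 V.
With the supply zeroed, R1 and R2 appear in parallel from the tap: R_th = R1‖R2 = (715 × 760)/1475 = 368 Ω.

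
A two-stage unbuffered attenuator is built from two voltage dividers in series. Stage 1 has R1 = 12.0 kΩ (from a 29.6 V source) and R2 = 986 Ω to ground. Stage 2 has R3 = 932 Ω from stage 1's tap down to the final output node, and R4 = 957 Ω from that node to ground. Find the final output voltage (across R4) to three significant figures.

Stage 2 presents R3+R4 = 1889 Ω as a load on stage 1's tap.
Stage 1's lower leg becomes R2‖(R3+R4) = 647.8 Ω, so V_mid = 29.6 × 647.8/12650 = 1.516 V.
Stage 2 is itself unloaded: V_out = V_mid × R4/(R3+R4) = 1.516 × 957/1889 = 0.768 V.

V_out ≈ 0.768 V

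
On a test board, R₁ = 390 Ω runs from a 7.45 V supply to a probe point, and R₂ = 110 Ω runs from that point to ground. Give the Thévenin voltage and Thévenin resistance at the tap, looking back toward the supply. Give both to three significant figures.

V_th is the open-circuit tap voltage: 7.45 × 110/(390 + 110) = 1.64 V.
With the supply zeroed, R₁ and R₂ appear in parallel from the tap: R_th = R₁‖R₂ = (390 × 110)/500.0 = 85.8 Ω.

V_th = 1.64 V, R_th = 85.8 Ω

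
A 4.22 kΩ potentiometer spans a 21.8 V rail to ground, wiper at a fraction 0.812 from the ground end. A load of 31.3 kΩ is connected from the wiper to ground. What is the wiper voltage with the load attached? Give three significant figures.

The wiper splits the pot into (1−α)R = 793.4 Ω above and αR = 3427 Ω below.
Lower section ‖ load = 3089 Ω.
V_wiper = 21.8 × 3089/(793.4 + 3089) = 17.3 V.

V ≈ 17.3 V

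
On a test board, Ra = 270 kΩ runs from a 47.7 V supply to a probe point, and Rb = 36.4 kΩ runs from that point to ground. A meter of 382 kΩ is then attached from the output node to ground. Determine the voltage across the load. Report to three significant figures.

The load sits in parallel with Rb: Rb‖R_L = (36.4 × 382) / (36.4 + 382) = 33.23 kΩ.
V_out = 47.7 × 33.23 / (270 + 33.23) = 47.7 × 33.23/303.2 = 5.23 V.
(Unloaded it would have been 5.67 V.)

V_out ≈ 5.23 V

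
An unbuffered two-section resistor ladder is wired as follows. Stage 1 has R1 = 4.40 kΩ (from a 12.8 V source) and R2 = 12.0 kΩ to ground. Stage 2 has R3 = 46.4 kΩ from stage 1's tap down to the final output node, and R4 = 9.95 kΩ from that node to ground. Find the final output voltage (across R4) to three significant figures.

V_out ≈ 1.56 V

Stage 2 presents R3+R4 = 56.35 kΩ as a load on stage 1's tap.
Stage 1's lower leg becomes R2‖(R3+R4) = 9.893 kΩ, so V_mid = 12.8 × 9.893/14.29 = 8.860 V.
Stage 2 is itself unloaded: V_out = V_mid × R4/(R3+R4) = 8.860 × 9.95/56.35 = 1.56 V.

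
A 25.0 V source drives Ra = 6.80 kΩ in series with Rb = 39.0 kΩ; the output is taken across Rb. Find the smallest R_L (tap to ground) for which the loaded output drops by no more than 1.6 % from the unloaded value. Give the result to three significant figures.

R_L(min) ≈ 356 kΩ

Output resistance R_th = Ra‖Rb = (6.80 × 39.0)/45.80 = 5.790 kΩ.
The fractional drop is R_th/(R_th + R_L); requiring this ≤ 0.0160 gives R_L ≥ R_th(1/0.0160 − 1) = 5.790 × 61.50 = 356 kΩ.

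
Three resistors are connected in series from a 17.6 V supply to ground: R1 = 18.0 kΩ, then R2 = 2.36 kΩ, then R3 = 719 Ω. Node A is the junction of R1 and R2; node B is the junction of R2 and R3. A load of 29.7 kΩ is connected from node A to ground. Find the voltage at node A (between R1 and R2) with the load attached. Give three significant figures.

V ≈ 2.36 V

Below node A the series string R2+R3 = 3079 Ω sits in parallel with the 29700 Ω load: 2790 Ω.
V_A = 17.6 × 2790/(18000 + 2790) = 2.36 V.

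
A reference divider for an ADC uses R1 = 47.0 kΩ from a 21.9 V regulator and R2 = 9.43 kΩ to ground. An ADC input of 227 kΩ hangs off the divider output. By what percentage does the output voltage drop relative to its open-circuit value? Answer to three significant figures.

3.34 %

The divider's output (Thévenin) resistance is R1‖R2 = 7.854 kΩ.
Fractional drop under load = R_th/(R_th + R_L) = 7.854 / (7.854 + 227) = 0.03344.
So the output falls by 3.34 %.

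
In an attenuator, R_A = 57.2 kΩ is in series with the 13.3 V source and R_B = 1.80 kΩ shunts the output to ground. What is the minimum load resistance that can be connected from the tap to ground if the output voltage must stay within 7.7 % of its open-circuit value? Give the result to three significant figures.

R_L(min) ≈ 20.9 kΩ

Output resistance R_th = R_A‖R_B = (57.2 × 1.80)/59.00 = 1.745 kΩ.
The fractional drop is R_th/(R_th + R_L); requiring this ≤ 0.0770 gives R_L ≥ R_th(1/0.0770 − 1) = 1.745 × 11.99 = 20.9 kΩ.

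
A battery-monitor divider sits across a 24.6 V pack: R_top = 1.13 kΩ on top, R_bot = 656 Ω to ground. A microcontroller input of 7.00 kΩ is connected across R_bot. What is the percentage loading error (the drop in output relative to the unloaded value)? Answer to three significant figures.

5.60 %

The divider's output (Thévenin) resistance is R_top‖R_bot = 415.1 Ω.
Fractional drop under load = R_th/(R_th + R_L) = 415.1 / (415.1 + 7000) = 0.05597.
So the output falls by 5.60 %.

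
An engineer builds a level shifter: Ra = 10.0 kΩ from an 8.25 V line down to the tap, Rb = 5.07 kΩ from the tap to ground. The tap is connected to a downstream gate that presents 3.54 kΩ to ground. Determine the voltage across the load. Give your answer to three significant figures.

The load sits in parallel with Rb: Rb‖R_L = (5.07 × 3.54) / (5.07 + 3.54) = 2.085 kΩ.
V_out = 8.25 × 2.085 / (10.0 + 2.085) = 8.25 × 2.085/12.08 = 1.42 V.

V_out ≈ 1.42 V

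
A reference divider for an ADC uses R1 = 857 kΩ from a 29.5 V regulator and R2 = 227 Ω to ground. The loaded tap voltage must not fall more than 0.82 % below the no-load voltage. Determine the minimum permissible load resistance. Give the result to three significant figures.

Output resistance R_th = R1‖R2 = (857000 × 227)/857200 = 226.9 Ω.
The fractional drop is R_th/(R_th + R_L); requiring this ≤ 0.00820 gives R_L ≥ R_th(1/0.00820 − 1) = 226.9 × 121.0 = 27.4 kΩ.

R_L(min) ≈ 27.4 kΩ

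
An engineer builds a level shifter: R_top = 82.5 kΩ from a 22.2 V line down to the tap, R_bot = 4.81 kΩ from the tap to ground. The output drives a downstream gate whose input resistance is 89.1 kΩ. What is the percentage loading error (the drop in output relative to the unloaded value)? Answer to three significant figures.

4.85 %

The divider's output (Thévenin) resistance is R_top‖R_bot = 4.545 kΩ.
Fractional drop under load = R_th/(R_th + R_L) = 4.545 / (4.545 + 89.1) = 0.04853.
So the output falls by 4.85 %.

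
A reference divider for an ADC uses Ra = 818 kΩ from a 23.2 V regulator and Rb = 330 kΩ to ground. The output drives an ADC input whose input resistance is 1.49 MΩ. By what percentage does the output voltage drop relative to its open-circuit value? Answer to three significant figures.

13.6 %

Unloaded V = 23.2 × 330/1148 = 6.6690 V.
Loaded: Rb‖R_L = 270.2 kΩ, giving V = 23.2 × 270.2/1088 = 5.7600 V.
Drop = (6.6690 − 5.7600) / 6.6690 = 13.6 %.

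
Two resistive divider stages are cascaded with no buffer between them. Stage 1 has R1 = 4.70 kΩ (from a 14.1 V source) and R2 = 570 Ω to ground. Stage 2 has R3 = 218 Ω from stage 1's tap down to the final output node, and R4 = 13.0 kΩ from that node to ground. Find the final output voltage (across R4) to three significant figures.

V_out ≈ 1.44 V

Stage 2 presents R3+R4 = 13220 Ω as a load on stage 1's tap.
Stage 1's lower leg becomes R2‖(R3+R4) = 546.4 Ω, so V_mid = 14.1 × 546.4/5246 = 1.469 V.
Stage 2 is itself unloaded: V_out = V_mid × R4/(R3+R4) = 1.469 × 13000/13220 = 1.44 V.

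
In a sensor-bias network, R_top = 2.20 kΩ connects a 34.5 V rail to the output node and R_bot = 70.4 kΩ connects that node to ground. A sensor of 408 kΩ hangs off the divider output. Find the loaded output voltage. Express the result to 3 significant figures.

The load sits in parallel with R_bot: R_bot‖R_L = (70.4 × 408) / (70.4 + 408) = 60.04 kΩ.
V_out = 34.5 × 60.04 / (2.20 + 60.04) = 34.5 × 60.04/62.24 = 33.3 V.
(Unloaded it would have been 33.5 V.)

V_out ≈ 33.3 V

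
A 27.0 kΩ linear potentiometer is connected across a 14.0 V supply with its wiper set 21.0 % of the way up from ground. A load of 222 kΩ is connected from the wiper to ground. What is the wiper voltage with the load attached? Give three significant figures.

The wiper splits the pot into (1−α)R = 21.33 kΩ above and αR = 5.670 kΩ below.
Lower section ‖ load = 5.529 kΩ.
V_wiper = 14.0 × 5.529/(21.33 + 5.529) = 2.88 V.

V ≈ 2.88 V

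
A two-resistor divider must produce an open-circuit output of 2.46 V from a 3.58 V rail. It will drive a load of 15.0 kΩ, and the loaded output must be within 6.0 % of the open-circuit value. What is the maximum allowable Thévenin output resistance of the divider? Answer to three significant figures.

R_th ≤ 957 Ω

Loading drop = R_th/(R_th + R_L) ≤ 0.0600, so R_th ≤ R_L · ε/(1−ε) = 15.0 kΩ × 0.0600/0.9400 = 957 Ω.
(Any R1, R2 with R2/(R1+R2) = 0.687 and R1‖R2 ≤ 957 Ω will meet the spec.)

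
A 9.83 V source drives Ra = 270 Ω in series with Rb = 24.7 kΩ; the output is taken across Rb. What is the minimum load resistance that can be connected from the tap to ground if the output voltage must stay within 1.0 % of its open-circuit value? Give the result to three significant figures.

Output resistance R_th = Ra‖Rb = (270 × 24700)/24970 = 267.1 Ω.
The fractional drop is R_th/(R_th + R_L); requiring this ≤ 0.0100 gives R_L ≥ R_th(1/0.0100 − 1) = 267.1 × 99.00 = 26.4 kΩ.

R_L(min) ≈ 26.4 kΩ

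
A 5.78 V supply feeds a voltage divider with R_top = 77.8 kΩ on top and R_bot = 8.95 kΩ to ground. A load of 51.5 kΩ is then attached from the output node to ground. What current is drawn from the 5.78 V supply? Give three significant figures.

R_bot‖R_L = 7.625 kΩ, so the source sees R_top + R_bot‖R_L = 85.42 kΩ.
I = 5.78 V / 85.42 kΩ = 0.0677 mA.

I ≈ 0.0677 mA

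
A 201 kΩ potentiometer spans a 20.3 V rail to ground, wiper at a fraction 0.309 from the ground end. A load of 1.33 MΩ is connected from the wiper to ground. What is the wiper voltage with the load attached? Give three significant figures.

The wiper splits the pot into (1−α)R = 138.9 kΩ above and αR = 62.11 kΩ below.
Lower section ‖ load = 59.34 kΩ.
V_wiper = 20.3 × 59.34/(138.9 + 59.34) = 6.08 V.

V ≈ 6.08 V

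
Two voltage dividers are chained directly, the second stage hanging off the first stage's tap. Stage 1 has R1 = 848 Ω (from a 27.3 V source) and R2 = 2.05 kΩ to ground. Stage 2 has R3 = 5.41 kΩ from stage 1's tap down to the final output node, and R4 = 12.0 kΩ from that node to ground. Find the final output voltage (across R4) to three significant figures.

V_out ≈ 12.9 V

Stage 2 presents R3+R4 = 17410 Ω as a load on stage 1's tap.
Stage 1's lower leg becomes R2‖(R3+R4) = 1834 Ω, so V_mid = 27.3 × 1834/2682 = 18.67 V.
Stage 2 is itself unloaded: V_out = V_mid × R4/(R3+R4) = 18.67 × 12000/17410 = 12.9 V.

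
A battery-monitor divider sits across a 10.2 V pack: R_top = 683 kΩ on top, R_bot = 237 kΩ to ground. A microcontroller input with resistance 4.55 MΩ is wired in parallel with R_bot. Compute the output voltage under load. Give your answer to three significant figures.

The load sits in parallel with R_bot: R_bot‖R_L = (237 × 4550) / (237 + 4550) = 225.3 kΩ.
V_out = 10.2 × 225.3 / (683 + 225.3) = 10.2 × 225.3/908.3 = 2.53 V.
(Unloaded it would have been 2.63 V.)

V_out ≈ 2.53 V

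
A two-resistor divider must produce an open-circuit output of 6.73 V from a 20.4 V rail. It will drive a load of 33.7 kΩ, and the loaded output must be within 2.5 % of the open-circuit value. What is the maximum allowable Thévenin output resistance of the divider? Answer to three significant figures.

R_th ≤ 864 Ω

Loading drop = R_th/(R_th + R_L) ≤ 0.0250, so R_th ≤ R_L · ε/(1−ε) = 33.7 kΩ × 0.0250/0.9750 = 864 Ω.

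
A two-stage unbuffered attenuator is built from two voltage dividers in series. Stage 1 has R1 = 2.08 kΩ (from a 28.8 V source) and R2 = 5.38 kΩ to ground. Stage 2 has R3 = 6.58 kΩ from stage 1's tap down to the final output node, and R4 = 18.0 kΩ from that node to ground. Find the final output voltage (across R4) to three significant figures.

Stage 2 presents R3+R4 = 24.58 kΩ as a load on stage 1's tap.
Stage 1's lower leg becomes R2‖(R3+R4) = 4.414 kΩ, so V_mid = 28.8 × 4.414/6.494 = 19.58 V.
Stage 2 is itself unloaded: V_out = V_mid × R4/(R3+R4) = 19.58 × 18.0/24.58 = 14.3 V.

V_out ≈ 14.3 V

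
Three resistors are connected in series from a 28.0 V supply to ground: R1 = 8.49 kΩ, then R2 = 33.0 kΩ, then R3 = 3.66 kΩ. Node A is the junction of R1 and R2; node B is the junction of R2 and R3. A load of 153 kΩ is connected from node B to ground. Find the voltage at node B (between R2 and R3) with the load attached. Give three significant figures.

At node B, R3 is in parallel with the load: R3‖R_L = 3.574 kΩ.
Below node A the resistance is R2 + (R3‖R_L) = 36.57 kΩ, so V_A = 28.0 × 36.57/45.06 = 22.72 V.
Then V_B = V_A × (R3‖R_L)/(R2 + R3‖R_L) = 22.72 × 3.574/36.57 = 2.22 V.

V ≈ 2.22 V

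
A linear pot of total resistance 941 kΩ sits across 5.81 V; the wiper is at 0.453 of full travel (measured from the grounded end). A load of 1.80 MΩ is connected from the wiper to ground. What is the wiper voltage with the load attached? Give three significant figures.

The wiper splits the pot into (1−α)R = 514.7 kΩ above and αR = 426.3 kΩ below.
Lower section ‖ load = 344.7 kΩ.
V_wiper = 5.81 × 344.7/(514.7 + 344.7) = 2.33 V.

V ≈ 2.33 V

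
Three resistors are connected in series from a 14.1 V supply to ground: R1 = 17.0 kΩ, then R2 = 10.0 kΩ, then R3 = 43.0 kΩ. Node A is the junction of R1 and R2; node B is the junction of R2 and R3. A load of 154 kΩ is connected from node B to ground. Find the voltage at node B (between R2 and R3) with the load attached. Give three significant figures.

At node B, R3 is in parallel with the load: R3‖R_L = 33.61 kΩ.
Below node A the resistance is R2 + (R3‖R_L) = 43.61 kΩ, so V_A = 14.1 × 43.61/60.61 = 10.15 V.
Then V_B = V_A × (R3‖R_L)/(R2 + R3‖R_L) = 10.15 × 33.61/43.61 = 7.82 V.

V ≈ 7.82 V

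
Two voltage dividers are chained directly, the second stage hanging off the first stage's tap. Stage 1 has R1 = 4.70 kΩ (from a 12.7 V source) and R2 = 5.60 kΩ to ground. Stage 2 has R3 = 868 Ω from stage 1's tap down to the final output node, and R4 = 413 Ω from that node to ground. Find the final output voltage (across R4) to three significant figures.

Stage 2 presents R3+R4 = 1281 Ω as a load on stage 1's tap.
Stage 1's lower leg becomes R2‖(R3+R4) = 1043 Ω, so V_mid = 12.7 × 1043/5743 = 2.306 V.
Stage 2 is itself unloaded: V_out = V_mid × R4/(R3+R4) = 2.306 × 413/1281 = 0.743 V.

V_out ≈ 0.743 V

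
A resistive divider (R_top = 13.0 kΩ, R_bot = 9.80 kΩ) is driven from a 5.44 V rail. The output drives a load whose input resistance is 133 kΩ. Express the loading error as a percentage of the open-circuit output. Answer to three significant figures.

4.03 %

The divider's output (Thévenin) resistance is R_top‖R_bot = 5.588 kΩ.
Fractional drop under load = R_th/(R_th + R_L) = 5.588 / (5.588 + 133) = 0.04032.
So the output falls by 4.03 %.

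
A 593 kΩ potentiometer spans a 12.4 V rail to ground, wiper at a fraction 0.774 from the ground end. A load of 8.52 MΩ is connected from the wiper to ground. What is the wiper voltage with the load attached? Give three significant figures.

The wiper splits the pot into (1−α)R = 134.0 kΩ above and αR = 459.0 kΩ below.
Lower section ‖ load = 435.5 kΩ.
V_wiper = 12.4 × 435.5/(134.0 + 435.5) = 9.48 V.

V ≈ 9.48 V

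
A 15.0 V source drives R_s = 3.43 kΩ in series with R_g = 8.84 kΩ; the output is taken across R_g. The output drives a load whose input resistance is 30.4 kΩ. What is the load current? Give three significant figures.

I_L ≈ 0.329 mA

R_g‖R_L = 6.849 kΩ; V_out = 15.0 × 6.849/10.28 = 9.994 V.
I_L = V_out / R_L = 9.994 / 30.4 kΩ = 0.329 mA.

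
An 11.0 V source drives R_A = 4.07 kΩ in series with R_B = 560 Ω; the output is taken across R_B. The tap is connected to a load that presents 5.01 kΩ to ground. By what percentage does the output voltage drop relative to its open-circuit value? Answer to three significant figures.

Unloaded V = 11.0 × 560/4630 = 1.3305 V.
Loaded: R_B‖R_L = 503.7 Ω, giving V = 11.0 × 503.7/4574 = 1.2114 V.
Drop = (1.3305 − 1.2114) / 1.3305 = 8.95 %.

8.95 %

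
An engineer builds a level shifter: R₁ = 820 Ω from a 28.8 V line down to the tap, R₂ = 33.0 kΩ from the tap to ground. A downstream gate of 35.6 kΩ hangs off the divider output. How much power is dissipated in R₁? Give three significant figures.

Total resistance from the source is R₁ + (R₂‖R_L) = 17950 Ω, so I = 28.8/17950 Ω = 1.605 mA.
P = I²·R₁ = (1.605 mA)² × 820 Ω = 2.11 mW.

P ≈ 2.11 mW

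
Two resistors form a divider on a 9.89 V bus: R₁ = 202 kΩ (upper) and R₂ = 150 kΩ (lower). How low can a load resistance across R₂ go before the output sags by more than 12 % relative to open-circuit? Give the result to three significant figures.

Output resistance R_th = R₁‖R₂ = (202 × 150)/352.0 = 86.08 kΩ.
The fractional drop is R_th/(R_th + R_L); requiring this ≤ 0.120 gives R_L ≥ R_th(1/0.120 − 1) = 86.08 × 7.333 = 631 kΩ.

R_L(min) ≈ 631 kΩ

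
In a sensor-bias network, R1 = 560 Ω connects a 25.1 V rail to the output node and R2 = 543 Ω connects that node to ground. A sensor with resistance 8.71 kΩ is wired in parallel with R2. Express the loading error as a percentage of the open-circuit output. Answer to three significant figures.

3.07 %

The divider's output (Thévenin) resistance is R1‖R2 = 275.7 Ω.
Fractional drop under load = R_th/(R_th + R_L) = 275.7 / (275.7 + 8710) = 0.03068.
So the output falls by 3.07 %.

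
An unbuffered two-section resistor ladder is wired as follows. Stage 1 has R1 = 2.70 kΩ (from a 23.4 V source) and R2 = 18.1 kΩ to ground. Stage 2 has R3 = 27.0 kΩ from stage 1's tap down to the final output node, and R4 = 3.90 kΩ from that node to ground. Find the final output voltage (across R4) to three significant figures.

Stage 2 presents R3+R4 = 30.90 kΩ as a load on stage 1's tap.
Stage 1's lower leg becomes R2‖(R3+R4) = 11.41 kΩ, so V_mid = 23.4 × 11.41/14.11 = 18.92 V.
Stage 2 is itself unloaded: V_out = V_mid × R4/(R3+R4) = 18.92 × 3.90/30.90 = 2.39 V.

V_out ≈ 2.39 V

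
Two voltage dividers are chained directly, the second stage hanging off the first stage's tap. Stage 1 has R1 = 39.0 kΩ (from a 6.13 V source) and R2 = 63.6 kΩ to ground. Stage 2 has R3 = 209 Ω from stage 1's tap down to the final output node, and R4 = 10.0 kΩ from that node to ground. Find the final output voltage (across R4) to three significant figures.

Stage 2 presents R3+R4 = 10210 Ω as a load on stage 1's tap.
Stage 1's lower leg becomes R2‖(R3+R4) = 8797 Ω, so V_mid = 6.13 × 8797/47800 = 1.128 V.
Stage 2 is itself unloaded: V_out = V_mid × R4/(R3+R4) = 1.128 × 10000/10210 = 1.11 V.

V_out ≈ 1.11 V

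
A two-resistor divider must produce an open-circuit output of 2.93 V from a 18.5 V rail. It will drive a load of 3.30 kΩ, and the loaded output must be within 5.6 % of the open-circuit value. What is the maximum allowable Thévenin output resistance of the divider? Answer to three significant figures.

R_th ≤ 196 Ω

Loading drop = R_th/(R_th + R_L) ≤ 0.0560, so R_th ≤ R_L · ε/(1−ε) = 3.30 kΩ × 0.0560/0.9440 = 196 Ω.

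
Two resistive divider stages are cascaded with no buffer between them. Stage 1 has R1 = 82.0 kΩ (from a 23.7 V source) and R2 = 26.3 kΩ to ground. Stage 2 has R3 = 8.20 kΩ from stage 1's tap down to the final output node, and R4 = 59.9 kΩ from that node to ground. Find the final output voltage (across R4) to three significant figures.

Stage 2 presents R3+R4 = 68.10 kΩ as a load on stage 1's tap.
Stage 1's lower leg becomes R2‖(R3+R4) = 18.97 kΩ, so V_mid = 23.7 × 18.97/101.0 = 4.453 V.
Stage 2 is itself unloaded: V_out = V_mid × R4/(R3+R4) = 4.453 × 59.9/68.10 = 3.92 V.

V_out ≈ 3.92 V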